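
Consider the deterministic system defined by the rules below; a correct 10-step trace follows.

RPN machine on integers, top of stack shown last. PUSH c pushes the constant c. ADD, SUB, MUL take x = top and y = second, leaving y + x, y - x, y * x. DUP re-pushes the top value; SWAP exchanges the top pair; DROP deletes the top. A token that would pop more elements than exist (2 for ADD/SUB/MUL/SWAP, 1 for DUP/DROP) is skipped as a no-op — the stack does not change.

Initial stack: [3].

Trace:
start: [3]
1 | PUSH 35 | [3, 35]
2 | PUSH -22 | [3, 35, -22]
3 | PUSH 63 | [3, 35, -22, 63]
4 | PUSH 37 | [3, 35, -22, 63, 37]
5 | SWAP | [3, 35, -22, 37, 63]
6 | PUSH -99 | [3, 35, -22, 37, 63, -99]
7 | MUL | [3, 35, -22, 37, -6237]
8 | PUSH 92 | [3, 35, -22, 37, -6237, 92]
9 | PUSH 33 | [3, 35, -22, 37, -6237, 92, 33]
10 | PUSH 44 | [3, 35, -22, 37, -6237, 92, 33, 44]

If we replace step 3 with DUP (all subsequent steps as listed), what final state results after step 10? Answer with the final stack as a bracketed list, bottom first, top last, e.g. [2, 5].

(re-executing from step 3 with the substitution; state before step 3: [3, 35, -22])
3 | DUP | [3, 35, -22, -22]
4 | PUSH 37 | [3, 35, -22, -22, 37]
5 | SWAP | [3, 35, -22, 37, -22]
6 | PUSH -99 | [3, 35, -22, 37, -22, -99]
7 | MUL | [3, 35, -22, 37, 2178]
8 | PUSH 92 | [3, 35, -22, 37, 2178, 92]
9 | PUSH 33 | [3, 35, -22, 37, 2178, 92, 33]
10 | PUSH 44 | [3, 35, -22, 37, 2178, 92, 33, 44]

[3, 35, -22, 37, 2178, 92, 33, 44]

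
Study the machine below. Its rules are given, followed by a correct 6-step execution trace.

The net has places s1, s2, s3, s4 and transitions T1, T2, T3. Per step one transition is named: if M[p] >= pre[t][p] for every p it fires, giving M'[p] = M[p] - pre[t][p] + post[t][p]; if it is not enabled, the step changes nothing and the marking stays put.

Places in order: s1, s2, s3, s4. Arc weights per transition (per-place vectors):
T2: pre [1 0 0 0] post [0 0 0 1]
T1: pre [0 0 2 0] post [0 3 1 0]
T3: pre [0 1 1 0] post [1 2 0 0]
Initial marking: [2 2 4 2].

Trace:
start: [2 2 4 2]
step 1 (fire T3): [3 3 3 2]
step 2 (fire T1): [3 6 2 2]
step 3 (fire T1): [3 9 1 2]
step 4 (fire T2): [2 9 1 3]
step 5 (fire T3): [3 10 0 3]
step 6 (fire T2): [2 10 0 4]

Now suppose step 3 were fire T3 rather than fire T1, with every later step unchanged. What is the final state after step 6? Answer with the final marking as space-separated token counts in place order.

(re-executing from step 3 with the substitution; state before step 3: [3 6 2 2])
step 3 (fire T3): [4 7 1 2]
step 4 (fire T2): [3 7 1 3]
step 5 (fire T3): [4 8 0 3]
step 6 (fire T2): [3 8 0 4]

3 8 0 4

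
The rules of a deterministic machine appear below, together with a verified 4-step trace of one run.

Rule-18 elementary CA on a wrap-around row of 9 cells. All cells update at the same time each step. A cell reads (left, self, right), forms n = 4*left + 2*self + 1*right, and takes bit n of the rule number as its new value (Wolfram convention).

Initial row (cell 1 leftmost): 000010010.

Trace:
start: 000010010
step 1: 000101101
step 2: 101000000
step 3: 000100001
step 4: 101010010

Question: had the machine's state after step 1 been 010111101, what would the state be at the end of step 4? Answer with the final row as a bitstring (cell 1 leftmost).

000000000

state after step 1 := 010111101
step 2: 000000000
step 3: 000000000
step 4: 000000000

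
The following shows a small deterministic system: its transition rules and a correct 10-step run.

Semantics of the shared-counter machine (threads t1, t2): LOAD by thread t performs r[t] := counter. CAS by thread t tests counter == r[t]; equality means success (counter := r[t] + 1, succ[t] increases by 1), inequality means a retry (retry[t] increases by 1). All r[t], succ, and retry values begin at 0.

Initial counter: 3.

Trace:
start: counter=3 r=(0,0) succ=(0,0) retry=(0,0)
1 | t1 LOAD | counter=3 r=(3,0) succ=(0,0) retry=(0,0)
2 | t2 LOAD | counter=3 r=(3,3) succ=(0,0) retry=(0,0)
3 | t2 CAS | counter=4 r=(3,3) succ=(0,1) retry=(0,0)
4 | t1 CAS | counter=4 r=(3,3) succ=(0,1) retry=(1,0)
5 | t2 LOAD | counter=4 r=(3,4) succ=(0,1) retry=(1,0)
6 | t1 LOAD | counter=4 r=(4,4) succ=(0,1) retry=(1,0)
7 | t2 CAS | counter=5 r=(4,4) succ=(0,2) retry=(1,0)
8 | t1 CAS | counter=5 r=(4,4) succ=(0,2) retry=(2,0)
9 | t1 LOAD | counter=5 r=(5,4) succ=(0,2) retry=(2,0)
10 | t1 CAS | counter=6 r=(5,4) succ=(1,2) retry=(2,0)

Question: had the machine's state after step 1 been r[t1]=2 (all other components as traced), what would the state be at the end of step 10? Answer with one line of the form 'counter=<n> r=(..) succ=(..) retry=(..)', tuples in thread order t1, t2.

state after step 1 := counter=3 r=(2,0) succ=(0,0) retry=(0,0)
2 | t2 LOAD | counter=3 r=(2,3) succ=(0,0) retry=(0,0)
3 | t2 CAS | counter=4 r=(2,3) succ=(0,1) retry=(0,0)
4 | t1 CAS | counter=4 r=(2,3) succ=(0,1) retry=(1,0)
5 | t2 LOAD | counter=4 r=(2,4) succ=(0,1) retry=(1,0)
6 | t1 LOAD | counter=4 r=(4,4) succ=(0,1) retry=(1,0)
7 | t2 CAS | counter=5 r=(4,4) succ=(0,2) retry=(1,0)
8 | t1 CAS | counter=5 r=(4,4) succ=(0,2) retry=(2,0)
9 | t1 LOAD | counter=5 r=(5,4) succ=(0,2) retry=(2,0)
10 | t1 CAS | counter=6 r=(5,4) succ=(1,2) retry=(2,0)

counter=6 r=(5,4) succ=(1,2) retry=(2,0)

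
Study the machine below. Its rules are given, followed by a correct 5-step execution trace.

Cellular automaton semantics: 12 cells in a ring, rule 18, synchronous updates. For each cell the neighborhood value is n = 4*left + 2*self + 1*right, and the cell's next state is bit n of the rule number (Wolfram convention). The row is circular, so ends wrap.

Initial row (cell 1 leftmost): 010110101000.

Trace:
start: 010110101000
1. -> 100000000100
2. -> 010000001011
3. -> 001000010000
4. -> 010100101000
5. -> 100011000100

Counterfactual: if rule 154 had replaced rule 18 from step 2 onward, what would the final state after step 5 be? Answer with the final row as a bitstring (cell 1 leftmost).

(re-executing steps 2..5 under rule 154; state before step 2: 100000000100)
2. -> 010000001011
3. -> 001000010010
4. -> 010100101101
5. -> 000011001000

000011001000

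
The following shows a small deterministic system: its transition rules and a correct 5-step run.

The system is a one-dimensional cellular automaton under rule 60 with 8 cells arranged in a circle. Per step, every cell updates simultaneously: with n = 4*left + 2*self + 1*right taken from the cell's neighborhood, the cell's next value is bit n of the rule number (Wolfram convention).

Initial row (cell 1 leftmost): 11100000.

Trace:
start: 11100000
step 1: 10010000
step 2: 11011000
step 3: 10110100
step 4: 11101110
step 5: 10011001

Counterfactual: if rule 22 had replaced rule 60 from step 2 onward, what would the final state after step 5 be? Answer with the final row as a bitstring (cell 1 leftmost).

(re-executing steps 2..5 under rule 22; state before step 2: 10010000)
step 2: 11111001
step 3: 00000110
step 4: 00001001
step 5: 10011111

10011111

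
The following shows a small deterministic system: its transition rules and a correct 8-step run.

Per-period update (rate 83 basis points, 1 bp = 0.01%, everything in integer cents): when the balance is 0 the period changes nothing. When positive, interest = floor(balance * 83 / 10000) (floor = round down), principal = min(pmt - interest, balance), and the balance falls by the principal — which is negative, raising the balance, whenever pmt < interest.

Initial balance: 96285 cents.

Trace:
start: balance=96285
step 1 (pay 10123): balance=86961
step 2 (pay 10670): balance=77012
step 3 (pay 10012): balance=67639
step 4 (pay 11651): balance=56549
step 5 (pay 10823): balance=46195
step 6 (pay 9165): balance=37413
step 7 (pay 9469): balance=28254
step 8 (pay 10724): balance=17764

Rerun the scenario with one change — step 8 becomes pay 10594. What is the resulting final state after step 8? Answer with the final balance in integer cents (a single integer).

(re-executing from step 8 with the substitution; state before step 8: balance=28254)
step 8 (pay 10594): balance=17894

17894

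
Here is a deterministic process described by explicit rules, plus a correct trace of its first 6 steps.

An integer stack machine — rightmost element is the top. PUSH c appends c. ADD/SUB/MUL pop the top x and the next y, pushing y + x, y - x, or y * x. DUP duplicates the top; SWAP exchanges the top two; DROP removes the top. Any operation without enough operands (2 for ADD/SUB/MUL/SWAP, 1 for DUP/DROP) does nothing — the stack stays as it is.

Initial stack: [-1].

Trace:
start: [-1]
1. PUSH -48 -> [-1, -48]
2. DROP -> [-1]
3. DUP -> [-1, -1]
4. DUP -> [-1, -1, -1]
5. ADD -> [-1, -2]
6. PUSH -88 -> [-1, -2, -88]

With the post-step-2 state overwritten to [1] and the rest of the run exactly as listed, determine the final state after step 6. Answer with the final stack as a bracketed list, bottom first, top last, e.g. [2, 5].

state after step 2 := [1]
3. DUP -> [1, 1]
4. DUP -> [1, 1, 1]
5. ADD -> [1, 2]
6. PUSH -88 -> [1, 2, -88]

[1, 2, -88]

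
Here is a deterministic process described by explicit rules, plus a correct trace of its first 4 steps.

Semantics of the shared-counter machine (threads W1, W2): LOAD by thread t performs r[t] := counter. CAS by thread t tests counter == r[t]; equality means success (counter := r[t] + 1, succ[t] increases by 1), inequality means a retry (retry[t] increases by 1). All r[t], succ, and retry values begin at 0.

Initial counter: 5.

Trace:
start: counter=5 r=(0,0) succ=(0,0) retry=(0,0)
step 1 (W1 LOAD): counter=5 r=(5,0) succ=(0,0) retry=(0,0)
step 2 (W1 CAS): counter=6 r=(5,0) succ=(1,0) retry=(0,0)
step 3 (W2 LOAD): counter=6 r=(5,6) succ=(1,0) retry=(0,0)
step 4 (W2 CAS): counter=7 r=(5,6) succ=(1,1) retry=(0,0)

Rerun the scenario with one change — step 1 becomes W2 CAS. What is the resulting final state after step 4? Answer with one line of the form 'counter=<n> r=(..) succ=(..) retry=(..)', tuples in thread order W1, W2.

(re-executing from step 1 with the substitution; state before step 1: counter=5 r=(0,0) succ=(0,0) retry=(0,0))
step 1 (W2 CAS): counter=5 r=(0,0) succ=(0,0) retry=(0,1)
step 2 (W1 CAS): counter=5 r=(0,0) succ=(0,0) retry=(1,1)
step 3 (W2 LOAD): counter=5 r=(0,5) succ=(0,0) retry=(1,1)
step 4 (W2 CAS): counter=6 r=(0,5) succ=(0,1) retry=(1,1)

counter=6 r=(0,5) succ=(0,1) retry=(1,1)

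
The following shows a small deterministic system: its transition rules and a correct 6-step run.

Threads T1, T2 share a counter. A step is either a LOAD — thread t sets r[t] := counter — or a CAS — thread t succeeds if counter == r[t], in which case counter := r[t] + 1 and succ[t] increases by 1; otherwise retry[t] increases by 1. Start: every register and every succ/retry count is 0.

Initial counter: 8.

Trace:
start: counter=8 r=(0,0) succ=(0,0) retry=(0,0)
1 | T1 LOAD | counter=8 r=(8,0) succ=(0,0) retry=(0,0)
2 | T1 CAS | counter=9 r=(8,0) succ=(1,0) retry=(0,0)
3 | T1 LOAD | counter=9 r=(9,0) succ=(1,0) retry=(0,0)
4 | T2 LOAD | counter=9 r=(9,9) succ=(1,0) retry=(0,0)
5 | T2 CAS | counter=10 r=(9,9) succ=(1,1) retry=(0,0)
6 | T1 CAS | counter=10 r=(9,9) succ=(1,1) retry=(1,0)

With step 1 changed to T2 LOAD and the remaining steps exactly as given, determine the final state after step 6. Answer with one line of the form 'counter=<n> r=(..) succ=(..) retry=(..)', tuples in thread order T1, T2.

(re-executing from step 1 with the substitution; state before step 1: counter=8 r=(0,0) succ=(0,0) retry=(0,0))
1 | T2 LOAD | counter=8 r=(0,8) succ=(0,0) retry=(0,0)
2 | T1 CAS | counter=8 r=(0,8) succ=(0,0) retry=(1,0)
3 | T1 LOAD | counter=8 r=(8,8) succ=(0,0) retry=(1,0)
4 | T2 LOAD | counter=8 r=(8,8) succ=(0,0) retry=(1,0)
5 | T2 CAS | counter=9 r=(8,8) succ=(0,1) retry=(1,0)
6 | T1 CAS | counter=9 r=(8,8) succ=(0,1) retry=(2,0)

counter=9 r=(8,8) succ=(0,1) retry=(2,0)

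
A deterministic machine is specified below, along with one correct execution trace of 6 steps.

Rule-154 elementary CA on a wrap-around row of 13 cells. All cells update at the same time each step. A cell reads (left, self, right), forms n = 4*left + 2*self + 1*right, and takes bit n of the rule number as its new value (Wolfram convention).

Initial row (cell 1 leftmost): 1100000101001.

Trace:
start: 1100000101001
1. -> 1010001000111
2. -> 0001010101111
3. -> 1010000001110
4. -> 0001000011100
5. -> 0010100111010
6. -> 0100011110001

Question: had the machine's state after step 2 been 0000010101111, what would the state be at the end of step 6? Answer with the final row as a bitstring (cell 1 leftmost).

0100011110000

state after step 2 := 0000010101111
3. -> 1000100001110
4. -> 0101010011100
5. -> 1000001111010
6. -> 0100011110000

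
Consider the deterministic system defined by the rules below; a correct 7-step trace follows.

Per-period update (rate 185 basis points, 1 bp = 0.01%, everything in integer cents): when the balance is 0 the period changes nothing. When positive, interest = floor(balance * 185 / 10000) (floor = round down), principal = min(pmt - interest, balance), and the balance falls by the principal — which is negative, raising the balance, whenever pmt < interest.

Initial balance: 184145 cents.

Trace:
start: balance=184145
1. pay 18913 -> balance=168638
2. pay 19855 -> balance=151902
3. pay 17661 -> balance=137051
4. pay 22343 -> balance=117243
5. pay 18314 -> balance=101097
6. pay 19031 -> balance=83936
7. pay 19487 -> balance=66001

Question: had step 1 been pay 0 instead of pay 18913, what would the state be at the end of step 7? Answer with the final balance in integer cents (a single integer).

(re-executing from step 1 with the substitution; state before step 1: balance=184145)
1. pay 0 -> balance=187551
2. pay 19855 -> balance=171165
3. pay 17661 -> balance=156670
4. pay 22343 -> balance=137225
5. pay 18314 -> balance=121449
6. pay 19031 -> balance=104664
7. pay 19487 -> balance=87113

87113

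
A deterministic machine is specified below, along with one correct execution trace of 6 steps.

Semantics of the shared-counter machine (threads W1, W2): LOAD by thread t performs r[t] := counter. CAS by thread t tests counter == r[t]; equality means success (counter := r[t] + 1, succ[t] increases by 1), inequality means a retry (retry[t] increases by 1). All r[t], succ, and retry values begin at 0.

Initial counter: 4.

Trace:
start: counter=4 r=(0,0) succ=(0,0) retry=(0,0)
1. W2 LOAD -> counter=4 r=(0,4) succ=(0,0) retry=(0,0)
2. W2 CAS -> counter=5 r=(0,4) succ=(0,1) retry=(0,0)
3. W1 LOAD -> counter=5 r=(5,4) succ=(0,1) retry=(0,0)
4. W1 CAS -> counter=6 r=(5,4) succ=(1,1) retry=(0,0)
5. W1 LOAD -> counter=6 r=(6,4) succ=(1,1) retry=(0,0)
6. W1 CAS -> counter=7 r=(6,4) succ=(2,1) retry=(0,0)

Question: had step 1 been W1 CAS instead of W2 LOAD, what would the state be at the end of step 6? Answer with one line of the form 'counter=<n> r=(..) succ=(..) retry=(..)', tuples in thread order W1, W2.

counter=6 r=(5,0) succ=(2,0) retry=(1,1)

(re-executing from step 1 with the substitution; state before step 1: counter=4 r=(0,0) succ=(0,0) retry=(0,0))
1. W1 CAS -> counter=4 r=(0,0) succ=(0,0) retry=(1,0)
2. W2 CAS -> counter=4 r=(0,0) succ=(0,0) retry=(1,1)
3. W1 LOAD -> counter=4 r=(4,0) succ=(0,0) retry=(1,1)
4. W1 CAS -> counter=5 r=(4,0) succ=(1,0) retry=(1,1)
5. W1 LOAD -> counter=5 r=(5,0) succ=(1,0) retry=(1,1)
6. W1 CAS -> counter=6 r=(5,0) succ=(2,0) retry=(1,1)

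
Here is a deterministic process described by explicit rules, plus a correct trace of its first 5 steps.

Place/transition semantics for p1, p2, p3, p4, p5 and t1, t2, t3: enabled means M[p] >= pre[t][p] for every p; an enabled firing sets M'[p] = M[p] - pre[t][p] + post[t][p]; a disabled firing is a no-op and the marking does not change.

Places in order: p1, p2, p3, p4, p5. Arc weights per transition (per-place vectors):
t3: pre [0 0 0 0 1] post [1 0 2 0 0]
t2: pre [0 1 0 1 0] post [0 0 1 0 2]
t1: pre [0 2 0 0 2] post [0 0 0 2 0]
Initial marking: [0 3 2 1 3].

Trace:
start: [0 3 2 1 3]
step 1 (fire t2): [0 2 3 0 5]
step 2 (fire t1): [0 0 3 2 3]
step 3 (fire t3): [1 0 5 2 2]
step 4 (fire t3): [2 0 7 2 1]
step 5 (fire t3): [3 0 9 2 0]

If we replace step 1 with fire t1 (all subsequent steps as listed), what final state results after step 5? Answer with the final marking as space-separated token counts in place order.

(re-executing from step 1 with the substitution; state before step 1: [0 3 2 1 3])
step 1 (fire t1): [0 1 2 3 1]
step 2 (fire t1): [0 1 2 3 1]
step 3 (fire t3): [1 1 4 3 0]
step 4 (fire t3): [1 1 4 3 0]
step 5 (fire t3): [1 1 4 3 0]

1 1 4 3 0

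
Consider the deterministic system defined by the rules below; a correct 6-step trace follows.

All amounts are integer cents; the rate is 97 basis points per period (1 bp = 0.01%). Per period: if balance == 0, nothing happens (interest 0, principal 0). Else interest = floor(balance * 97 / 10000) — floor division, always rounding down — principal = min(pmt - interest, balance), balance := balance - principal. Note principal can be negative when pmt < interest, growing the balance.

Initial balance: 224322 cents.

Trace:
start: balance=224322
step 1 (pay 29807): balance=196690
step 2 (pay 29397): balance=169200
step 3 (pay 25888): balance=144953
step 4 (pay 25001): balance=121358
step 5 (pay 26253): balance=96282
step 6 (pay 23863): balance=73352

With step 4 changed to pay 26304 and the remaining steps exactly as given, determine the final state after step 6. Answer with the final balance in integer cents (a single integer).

72024

(re-executing from step 4 with the substitution; state before step 4: balance=144953)
step 4 (pay 26304): balance=120055
step 5 (pay 26253): balance=94966
step 6 (pay 23863): balance=72024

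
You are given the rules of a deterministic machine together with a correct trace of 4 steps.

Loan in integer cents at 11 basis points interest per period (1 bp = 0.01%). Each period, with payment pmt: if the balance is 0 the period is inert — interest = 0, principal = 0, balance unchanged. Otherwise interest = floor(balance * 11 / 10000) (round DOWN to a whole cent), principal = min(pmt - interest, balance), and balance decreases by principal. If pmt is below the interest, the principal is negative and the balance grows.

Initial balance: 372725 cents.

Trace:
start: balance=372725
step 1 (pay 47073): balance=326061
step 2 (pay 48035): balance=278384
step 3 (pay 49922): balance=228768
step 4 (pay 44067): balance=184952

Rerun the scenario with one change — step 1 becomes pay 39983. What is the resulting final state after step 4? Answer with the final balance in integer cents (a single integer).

192066

(re-executing from step 1 with the substitution; state before step 1: balance=372725)
step 1 (pay 39983): balance=333151
step 2 (pay 48035): balance=285482
step 3 (pay 49922): balance=235874
step 4 (pay 44067): balance=192066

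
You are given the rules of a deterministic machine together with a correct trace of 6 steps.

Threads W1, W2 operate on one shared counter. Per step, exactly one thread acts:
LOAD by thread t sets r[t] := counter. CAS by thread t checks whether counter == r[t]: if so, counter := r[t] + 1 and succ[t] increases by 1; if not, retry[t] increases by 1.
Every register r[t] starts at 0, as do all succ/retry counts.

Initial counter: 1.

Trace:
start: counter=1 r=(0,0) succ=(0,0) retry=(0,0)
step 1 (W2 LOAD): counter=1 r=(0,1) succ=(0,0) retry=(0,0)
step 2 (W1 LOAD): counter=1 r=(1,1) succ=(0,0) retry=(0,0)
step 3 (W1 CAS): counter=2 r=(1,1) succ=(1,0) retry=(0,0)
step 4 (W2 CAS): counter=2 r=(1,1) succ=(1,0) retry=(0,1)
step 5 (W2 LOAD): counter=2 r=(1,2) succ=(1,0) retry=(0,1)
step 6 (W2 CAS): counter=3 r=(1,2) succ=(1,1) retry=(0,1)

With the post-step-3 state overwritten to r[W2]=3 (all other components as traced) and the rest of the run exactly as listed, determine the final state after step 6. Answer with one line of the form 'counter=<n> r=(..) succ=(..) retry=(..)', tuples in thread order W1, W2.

counter=3 r=(1,2) succ=(1,1) retry=(0,1)

state after step 3 := counter=2 r=(1,3) succ=(1,0) retry=(0,0)
step 4 (W2 CAS): counter=2 r=(1,3) succ=(1,0) retry=(0,1)
step 5 (W2 LOAD): counter=2 r=(1,2) succ=(1,0) retry=(0,1)
step 6 (W2 CAS): counter=3 r=(1,2) succ=(1,1) retry=(0,1)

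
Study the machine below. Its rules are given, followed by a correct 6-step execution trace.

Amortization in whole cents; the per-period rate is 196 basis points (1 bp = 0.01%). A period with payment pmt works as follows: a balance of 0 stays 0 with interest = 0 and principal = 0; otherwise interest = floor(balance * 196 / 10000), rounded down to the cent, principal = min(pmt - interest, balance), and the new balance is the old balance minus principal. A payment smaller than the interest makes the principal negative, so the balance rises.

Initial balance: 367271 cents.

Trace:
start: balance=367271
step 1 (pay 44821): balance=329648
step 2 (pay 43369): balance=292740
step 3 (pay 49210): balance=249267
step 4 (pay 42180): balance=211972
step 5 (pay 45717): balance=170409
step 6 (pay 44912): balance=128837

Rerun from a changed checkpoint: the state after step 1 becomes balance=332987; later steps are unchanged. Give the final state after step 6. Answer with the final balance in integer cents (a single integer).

state after step 1 := balance=332987
step 2 (pay 43369): balance=296144
step 3 (pay 49210): balance=252738
step 4 (pay 42180): balance=215511
step 5 (pay 45717): balance=174018
step 6 (pay 44912): balance=132516

132516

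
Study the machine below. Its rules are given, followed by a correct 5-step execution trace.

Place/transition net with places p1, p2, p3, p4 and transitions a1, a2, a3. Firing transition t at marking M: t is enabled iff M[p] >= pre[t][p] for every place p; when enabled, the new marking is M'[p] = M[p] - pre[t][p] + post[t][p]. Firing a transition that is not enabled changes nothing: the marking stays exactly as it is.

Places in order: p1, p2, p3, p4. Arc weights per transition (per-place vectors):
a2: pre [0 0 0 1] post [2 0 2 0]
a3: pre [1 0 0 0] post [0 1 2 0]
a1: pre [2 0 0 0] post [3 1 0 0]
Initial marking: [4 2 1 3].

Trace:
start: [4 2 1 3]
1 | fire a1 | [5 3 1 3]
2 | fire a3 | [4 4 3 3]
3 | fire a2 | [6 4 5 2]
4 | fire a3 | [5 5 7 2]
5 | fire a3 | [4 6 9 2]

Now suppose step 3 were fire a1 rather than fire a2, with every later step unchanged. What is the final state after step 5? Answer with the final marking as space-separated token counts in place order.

3 7 7 3

(re-executing from step 3 with the substitution; state before step 3: [4 4 3 3])
3 | fire a1 | [5 5 3 3]
4 | fire a3 | [4 6 5 3]
5 | fire a3 | [3 7 7 3]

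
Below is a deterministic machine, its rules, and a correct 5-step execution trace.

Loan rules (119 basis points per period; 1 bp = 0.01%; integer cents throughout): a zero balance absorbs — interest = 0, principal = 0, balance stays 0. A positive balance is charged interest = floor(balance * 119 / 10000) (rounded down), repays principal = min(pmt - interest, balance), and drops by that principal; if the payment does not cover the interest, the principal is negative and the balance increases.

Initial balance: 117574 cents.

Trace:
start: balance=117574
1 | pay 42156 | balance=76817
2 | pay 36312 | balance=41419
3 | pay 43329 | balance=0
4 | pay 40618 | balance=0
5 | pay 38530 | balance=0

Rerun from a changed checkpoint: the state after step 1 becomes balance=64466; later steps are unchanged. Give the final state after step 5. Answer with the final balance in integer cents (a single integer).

0

state after step 1 := balance=64466
2 | pay 36312 | balance=28921
3 | pay 43329 | balance=0
4 | pay 40618 | balance=0
5 | pay 38530 | balance=0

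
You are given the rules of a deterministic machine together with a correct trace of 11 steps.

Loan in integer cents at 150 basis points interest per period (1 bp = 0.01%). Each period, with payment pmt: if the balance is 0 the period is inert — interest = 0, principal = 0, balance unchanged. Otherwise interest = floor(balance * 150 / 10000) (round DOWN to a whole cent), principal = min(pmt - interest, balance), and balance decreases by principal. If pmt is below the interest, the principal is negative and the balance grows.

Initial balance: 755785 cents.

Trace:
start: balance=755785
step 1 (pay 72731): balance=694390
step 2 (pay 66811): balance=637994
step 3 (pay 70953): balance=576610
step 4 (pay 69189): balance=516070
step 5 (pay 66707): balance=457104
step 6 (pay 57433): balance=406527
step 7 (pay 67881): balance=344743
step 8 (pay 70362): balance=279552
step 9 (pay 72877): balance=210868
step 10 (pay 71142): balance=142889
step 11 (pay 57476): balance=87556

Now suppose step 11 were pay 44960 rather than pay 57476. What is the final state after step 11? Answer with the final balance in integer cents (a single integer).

(re-executing from step 11 with the substitution; state before step 11: balance=142889)
step 11 (pay 44960): balance=100072

100072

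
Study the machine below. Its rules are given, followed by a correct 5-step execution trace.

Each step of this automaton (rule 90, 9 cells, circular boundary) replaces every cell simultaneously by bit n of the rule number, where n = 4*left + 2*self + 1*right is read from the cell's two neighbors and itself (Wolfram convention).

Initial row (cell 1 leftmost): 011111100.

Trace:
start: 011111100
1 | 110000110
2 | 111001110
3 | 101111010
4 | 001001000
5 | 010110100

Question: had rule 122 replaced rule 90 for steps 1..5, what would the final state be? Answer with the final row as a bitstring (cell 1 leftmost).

111111110

(re-executing steps 1..5 under rule 122; state before step 1: 011111100)
1 | 110000110
2 | 111001111
3 | 001111000
4 | 011001100
5 | 111111110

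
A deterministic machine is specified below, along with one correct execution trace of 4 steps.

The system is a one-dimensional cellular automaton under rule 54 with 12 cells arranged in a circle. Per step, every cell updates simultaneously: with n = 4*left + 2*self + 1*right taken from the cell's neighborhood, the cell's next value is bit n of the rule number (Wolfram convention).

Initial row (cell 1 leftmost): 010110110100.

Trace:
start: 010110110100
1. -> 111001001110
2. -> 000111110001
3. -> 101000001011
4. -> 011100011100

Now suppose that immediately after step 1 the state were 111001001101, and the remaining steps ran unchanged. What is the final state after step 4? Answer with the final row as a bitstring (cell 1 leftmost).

111100010000

state after step 1 := 111001001101
2. -> 000111110010
3. -> 001000001111
4. -> 111100010000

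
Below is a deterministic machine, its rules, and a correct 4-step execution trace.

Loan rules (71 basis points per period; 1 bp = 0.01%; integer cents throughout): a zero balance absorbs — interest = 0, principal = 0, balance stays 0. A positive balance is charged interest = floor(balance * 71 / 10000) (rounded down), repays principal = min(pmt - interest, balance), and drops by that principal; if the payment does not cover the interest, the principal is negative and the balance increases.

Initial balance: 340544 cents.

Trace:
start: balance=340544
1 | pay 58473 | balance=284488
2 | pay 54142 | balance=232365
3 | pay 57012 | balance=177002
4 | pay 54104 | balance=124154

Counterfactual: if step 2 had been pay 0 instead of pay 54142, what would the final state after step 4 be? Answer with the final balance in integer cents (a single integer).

179068

(re-executing from step 2 with the substitution; state before step 2: balance=284488)
2 | pay 0 | balance=286507
3 | pay 57012 | balance=231529
4 | pay 54104 | balance=179068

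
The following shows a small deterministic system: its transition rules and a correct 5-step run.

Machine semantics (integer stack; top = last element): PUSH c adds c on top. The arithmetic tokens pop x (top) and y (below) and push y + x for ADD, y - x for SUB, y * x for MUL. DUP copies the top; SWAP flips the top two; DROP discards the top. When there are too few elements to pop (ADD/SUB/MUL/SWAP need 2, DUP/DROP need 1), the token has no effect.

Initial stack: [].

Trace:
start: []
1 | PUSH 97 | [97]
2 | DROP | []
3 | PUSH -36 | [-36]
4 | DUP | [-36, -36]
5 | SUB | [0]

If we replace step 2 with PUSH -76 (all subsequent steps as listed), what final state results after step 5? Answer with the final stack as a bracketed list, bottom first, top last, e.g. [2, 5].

(re-executing from step 2 with the substitution; state before step 2: [97])
2 | PUSH -76 | [97, -76]
3 | PUSH -36 | [97, -76, -36]
4 | DUP | [97, -76, -36, -36]
5 | SUB | [97, -76, 0]

[97, -76, 0]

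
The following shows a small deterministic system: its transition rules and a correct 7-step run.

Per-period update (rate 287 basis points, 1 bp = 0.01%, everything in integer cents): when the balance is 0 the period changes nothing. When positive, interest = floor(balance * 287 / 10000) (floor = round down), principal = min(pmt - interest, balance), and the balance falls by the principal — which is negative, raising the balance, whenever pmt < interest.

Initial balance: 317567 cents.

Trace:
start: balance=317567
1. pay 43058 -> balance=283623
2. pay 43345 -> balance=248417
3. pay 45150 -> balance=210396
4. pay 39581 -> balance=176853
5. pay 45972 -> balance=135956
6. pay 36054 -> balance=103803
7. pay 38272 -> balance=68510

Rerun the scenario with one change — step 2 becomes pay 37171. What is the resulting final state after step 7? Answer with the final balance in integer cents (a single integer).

75622

(re-executing from step 2 with the substitution; state before step 2: balance=283623)
2. pay 37171 -> balance=254591
3. pay 45150 -> balance=216747
4. pay 39581 -> balance=183386
5. pay 45972 -> balance=142677
6. pay 36054 -> balance=110717
7. pay 38272 -> balance=75622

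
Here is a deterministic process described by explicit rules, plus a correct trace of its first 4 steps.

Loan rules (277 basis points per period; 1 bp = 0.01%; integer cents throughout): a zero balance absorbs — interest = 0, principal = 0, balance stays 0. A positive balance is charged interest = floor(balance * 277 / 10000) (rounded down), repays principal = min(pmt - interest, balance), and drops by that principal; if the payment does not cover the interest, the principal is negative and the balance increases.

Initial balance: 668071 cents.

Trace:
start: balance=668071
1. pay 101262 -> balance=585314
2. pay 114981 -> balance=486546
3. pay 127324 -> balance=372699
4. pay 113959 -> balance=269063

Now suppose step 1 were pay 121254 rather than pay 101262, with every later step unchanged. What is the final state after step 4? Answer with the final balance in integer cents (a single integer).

(re-executing from step 1 with the substitution; state before step 1: balance=668071)
1. pay 121254 -> balance=565322
2. pay 114981 -> balance=466000
3. pay 127324 -> balance=351584
4. pay 113959 -> balance=247363

247363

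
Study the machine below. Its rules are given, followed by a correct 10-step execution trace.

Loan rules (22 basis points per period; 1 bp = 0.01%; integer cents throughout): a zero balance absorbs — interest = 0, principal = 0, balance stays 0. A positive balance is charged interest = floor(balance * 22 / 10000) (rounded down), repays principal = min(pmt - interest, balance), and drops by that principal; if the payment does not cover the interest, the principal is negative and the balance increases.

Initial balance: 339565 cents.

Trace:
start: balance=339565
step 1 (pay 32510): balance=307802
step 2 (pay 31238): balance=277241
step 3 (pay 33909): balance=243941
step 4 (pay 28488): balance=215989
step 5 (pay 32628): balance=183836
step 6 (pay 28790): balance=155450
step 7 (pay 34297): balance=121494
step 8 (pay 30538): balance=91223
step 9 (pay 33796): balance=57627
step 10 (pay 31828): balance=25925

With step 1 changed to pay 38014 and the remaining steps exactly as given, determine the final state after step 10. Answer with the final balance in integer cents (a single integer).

(re-executing from step 1 with the substitution; state before step 1: balance=339565)
step 1 (pay 38014): balance=302298
step 2 (pay 31238): balance=271725
step 3 (pay 33909): balance=238413
step 4 (pay 28488): balance=210449
step 5 (pay 32628): balance=178283
step 6 (pay 28790): balance=149885
step 7 (pay 34297): balance=115917
step 8 (pay 30538): balance=85634
step 9 (pay 33796): balance=52026
step 10 (pay 31828): balance=20312

20312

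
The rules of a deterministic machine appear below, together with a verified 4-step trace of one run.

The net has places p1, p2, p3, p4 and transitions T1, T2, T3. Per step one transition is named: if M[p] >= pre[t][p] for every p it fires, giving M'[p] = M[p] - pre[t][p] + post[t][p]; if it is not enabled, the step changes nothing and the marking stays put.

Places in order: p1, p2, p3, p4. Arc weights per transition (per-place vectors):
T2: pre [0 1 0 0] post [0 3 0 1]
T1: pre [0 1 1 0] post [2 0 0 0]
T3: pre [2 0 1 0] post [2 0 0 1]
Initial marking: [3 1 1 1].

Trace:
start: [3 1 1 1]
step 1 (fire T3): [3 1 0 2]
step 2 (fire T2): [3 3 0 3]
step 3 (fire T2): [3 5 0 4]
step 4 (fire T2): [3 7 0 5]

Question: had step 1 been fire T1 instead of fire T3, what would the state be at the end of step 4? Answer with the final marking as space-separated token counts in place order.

(re-executing from step 1 with the substitution; state before step 1: [3 1 1 1])
step 1 (fire T1): [5 0 0 1]
step 2 (fire T2): [5 0 0 1]
step 3 (fire T2): [5 0 0 1]
step 4 (fire T2): [5 0 0 1]

5 0 0 1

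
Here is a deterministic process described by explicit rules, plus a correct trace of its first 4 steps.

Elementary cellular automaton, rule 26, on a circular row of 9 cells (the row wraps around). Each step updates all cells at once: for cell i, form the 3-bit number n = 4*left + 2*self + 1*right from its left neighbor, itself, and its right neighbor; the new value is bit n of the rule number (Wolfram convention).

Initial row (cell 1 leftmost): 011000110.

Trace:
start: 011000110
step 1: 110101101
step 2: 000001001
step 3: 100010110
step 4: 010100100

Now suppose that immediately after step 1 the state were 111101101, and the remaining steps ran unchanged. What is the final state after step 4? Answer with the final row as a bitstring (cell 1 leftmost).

state after step 1 := 111101101
step 2: 000001001
step 3: 100010110
step 4: 010100100

010100100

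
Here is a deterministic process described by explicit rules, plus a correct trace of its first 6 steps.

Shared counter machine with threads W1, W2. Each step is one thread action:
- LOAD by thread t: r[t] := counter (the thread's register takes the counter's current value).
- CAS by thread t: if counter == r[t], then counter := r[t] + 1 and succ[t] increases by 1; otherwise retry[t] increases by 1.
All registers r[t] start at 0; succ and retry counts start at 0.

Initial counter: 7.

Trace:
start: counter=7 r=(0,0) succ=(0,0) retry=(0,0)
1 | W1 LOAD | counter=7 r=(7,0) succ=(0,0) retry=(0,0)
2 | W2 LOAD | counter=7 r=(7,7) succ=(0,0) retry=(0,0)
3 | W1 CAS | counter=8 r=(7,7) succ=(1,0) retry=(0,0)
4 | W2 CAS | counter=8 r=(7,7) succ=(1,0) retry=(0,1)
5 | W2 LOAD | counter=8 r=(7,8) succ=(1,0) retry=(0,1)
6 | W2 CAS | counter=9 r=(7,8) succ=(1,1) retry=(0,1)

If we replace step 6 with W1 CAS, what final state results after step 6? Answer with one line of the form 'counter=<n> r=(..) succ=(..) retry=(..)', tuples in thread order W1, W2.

counter=8 r=(7,8) succ=(1,0) retry=(1,1)

(re-executing from step 6 with the substitution; state before step 6: counter=8 r=(7,8) succ=(1,0) retry=(0,1))
6 | W1 CAS | counter=8 r=(7,8) succ=(1,0) retry=(1,1)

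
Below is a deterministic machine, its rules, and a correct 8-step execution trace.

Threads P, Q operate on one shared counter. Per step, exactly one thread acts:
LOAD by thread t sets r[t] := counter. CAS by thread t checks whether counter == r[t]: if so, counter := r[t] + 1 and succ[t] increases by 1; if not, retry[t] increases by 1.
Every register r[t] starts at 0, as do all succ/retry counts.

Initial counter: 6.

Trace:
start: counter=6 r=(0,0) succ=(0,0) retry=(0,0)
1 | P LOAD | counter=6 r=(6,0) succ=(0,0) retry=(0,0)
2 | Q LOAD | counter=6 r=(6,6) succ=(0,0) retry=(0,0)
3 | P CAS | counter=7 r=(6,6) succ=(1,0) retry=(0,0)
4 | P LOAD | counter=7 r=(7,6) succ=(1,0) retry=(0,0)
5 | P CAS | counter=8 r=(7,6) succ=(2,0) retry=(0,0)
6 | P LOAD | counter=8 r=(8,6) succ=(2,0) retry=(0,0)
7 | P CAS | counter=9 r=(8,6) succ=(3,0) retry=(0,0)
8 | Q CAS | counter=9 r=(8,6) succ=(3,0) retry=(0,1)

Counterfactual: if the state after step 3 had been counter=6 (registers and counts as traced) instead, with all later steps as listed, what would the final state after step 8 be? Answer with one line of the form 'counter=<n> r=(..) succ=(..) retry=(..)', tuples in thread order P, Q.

counter=8 r=(7,6) succ=(3,0) retry=(0,1)

state after step 3 := counter=6 r=(6,6) succ=(1,0) retry=(0,0)
4 | P LOAD | counter=6 r=(6,6) succ=(1,0) retry=(0,0)
5 | P CAS | counter=7 r=(6,6) succ=(2,0) retry=(0,0)
6 | P LOAD | counter=7 r=(7,6) succ=(2,0) retry=(0,0)
7 | P CAS | counter=8 r=(7,6) succ=(3,0) retry=(0,0)
8 | Q CAS | counter=8 r=(7,6) succ=(3,0) retry=(0,1)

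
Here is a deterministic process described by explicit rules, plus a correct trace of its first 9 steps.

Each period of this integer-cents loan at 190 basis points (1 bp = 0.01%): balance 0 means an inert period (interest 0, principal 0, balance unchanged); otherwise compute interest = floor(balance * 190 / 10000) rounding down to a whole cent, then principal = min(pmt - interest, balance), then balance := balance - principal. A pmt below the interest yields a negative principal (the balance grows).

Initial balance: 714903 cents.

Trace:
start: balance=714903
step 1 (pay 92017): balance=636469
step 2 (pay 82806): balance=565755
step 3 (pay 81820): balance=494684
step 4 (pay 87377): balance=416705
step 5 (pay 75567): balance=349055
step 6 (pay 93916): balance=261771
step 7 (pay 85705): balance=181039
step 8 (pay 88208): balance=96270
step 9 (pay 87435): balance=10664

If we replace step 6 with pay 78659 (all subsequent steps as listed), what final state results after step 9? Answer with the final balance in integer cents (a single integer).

(re-executing from step 6 with the substitution; state before step 6: balance=349055)
step 6 (pay 78659): balance=277028
step 7 (pay 85705): balance=196586
step 8 (pay 88208): balance=112113
step 9 (pay 87435): balance=26808

26808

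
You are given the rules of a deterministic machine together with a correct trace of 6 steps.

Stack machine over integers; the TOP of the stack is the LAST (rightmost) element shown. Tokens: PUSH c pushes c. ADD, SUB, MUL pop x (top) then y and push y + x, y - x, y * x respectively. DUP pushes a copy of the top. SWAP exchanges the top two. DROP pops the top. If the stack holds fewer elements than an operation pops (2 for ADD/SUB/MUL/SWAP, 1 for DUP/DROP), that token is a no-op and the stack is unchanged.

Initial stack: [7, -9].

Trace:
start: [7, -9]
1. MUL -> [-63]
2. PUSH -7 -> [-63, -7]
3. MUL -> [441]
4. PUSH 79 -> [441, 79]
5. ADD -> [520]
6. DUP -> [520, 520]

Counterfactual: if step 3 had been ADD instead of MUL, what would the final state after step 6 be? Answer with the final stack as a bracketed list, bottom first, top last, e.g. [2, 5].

(re-executing from step 3 with the substitution; state before step 3: [-63, -7])
3. ADD -> [-70]
4. PUSH 79 -> [-70, 79]
5. ADD -> [9]
6. DUP -> [9, 9]

[9, 9]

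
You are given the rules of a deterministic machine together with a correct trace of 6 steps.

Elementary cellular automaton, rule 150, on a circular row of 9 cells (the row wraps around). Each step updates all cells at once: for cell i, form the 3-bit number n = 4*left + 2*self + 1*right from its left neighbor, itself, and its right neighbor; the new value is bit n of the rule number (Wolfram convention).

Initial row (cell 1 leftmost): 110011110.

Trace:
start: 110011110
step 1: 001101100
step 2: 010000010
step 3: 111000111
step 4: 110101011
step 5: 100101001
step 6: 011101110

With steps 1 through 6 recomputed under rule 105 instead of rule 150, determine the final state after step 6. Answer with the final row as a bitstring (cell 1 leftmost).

(re-executing steps 1..6 under rule 105; state before step 1: 110011110)
step 1: 110010011
step 2: 010000010
step 3: 000111000
step 4: 110101011
step 5: 011010110
step 6: 011101110

011101110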